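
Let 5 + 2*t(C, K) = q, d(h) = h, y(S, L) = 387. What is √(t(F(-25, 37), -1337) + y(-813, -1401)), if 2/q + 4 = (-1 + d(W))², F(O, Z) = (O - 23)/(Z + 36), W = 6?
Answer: √678342/42 ≈ 19.610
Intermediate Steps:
F(O, Z) = (-23 + O)/(36 + Z)
q = 2/21 (q = 2/(-4 + (-1 + 6)²) = 2/(-4 + 5²) = 2/(-4 + 25) = 2/21 ≈ 0.095238)
t(C, K) = -103/42 (t(C, K) = -5/2 + (½)*(2/21) = -5/2 + 1/21 = -103/42)
√(t(F(-25, 37), -1337) + y(-813, -1401)) = √(-103/42 + 387) = √(16151/42) = √678342/42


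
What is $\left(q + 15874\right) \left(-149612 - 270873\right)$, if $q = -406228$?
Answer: $164138001690$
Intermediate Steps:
$\left(q + 15874\right) \left(-149612 - 270873\right) = \left(-406228 + 15874\right) \left(-149612 - 270873\right) = \left(-390354\right) \left(-420485\right) = 164138001690$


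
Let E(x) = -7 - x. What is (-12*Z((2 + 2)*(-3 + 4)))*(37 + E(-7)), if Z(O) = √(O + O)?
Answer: -888*√2 ≈ -1255.8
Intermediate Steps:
Z(O) = √2*√O (Z(O) = √(2*O) = √2*√O)
(-12*Z((2 + 2)*(-3 + 4)))*(37 + E(-7)) = (-12*√2*√((2 + 2)*(-3 + 4)))*(37 + (-7 - 1*(-7))) = (-12*√2*√(4*1))*(37 + (-7 + 7)) = (-12*√2*√4)*(37 + 0) = -12*√2*2*37 = -24*√2*37 = -888*√2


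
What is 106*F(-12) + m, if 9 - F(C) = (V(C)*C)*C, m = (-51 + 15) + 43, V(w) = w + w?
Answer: 367297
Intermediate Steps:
V(w) = 2*w
m = 7 (m = -36 + 43 = 7)
F(C) = 9 - 2*C³ (F(C) = 9 - (2*C)*C*C = 9 - 2*C²*C = 9 - 2*C³)
106*F(-12) + m = 106*(9 - 2*(-12)³) + 7 = 106*(9 - 2*(-1728)) + 7 = 106*(9 + 3456) + 7 = 106*3465 + 7 = 367290 + 7 = 367297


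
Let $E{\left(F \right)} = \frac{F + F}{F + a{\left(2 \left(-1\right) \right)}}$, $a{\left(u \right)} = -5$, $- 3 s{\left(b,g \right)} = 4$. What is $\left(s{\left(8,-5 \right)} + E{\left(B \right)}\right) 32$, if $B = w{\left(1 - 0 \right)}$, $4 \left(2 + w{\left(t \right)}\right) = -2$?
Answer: $- \frac{64}{3} \approx -21.333$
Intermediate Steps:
$s{\left(b,g \right)} = - \frac{4}{3}$ ($s{\left(b,g \right)} = \left(- \frac{1}{3}\right) 4 = - \frac{4}{3}$)
$w{\left(t \right)} = - \frac{5}{2}$ ($w{\left(t \right)} = -2 + \frac{1}{4} \left(-2\right) = -2 - \frac{1}{2} = - \frac{5}{2}$)
$B = - \frac{5}{2} \approx -2.5$
$E{\left(F \right)} = \frac{2 F}{-5 + F}$ ($E{\left(F \right)} = \frac{F + F}{F - 5} = \frac{2 F}{-5 + F}$)
$\left(s{\left(8,-5 \right)} + E{\left(B \right)}\right) 32 = \left(- \frac{4}{3} + 2 \left(- \frac{5}{2}\right) \frac{1}{-5 - \frac{5}{2}}\right) 32 = \left(- \frac{4}{3} + 2 \left(- \frac{5}{2}\right) \frac{1}{- \frac{15}{2}}\right) 32 = \left(- \frac{4}{3} + 2 \left(- \frac{5}{2}\right) \left(- \frac{2}{15}\right)\right) 32 = \left(- \frac{4}{3} + \frac{2}{3}\right) 32 = \left(- \frac{2}{3}\right) 32 = - \frac{64}{3}$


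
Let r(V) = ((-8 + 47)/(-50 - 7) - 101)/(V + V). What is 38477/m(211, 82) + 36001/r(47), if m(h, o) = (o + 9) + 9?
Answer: -226980037/6900 ≈ -32896.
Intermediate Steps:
m(h, o) = 18 + o (m(h, o) = (9 + o) + 9 = 18 + o)
r(V) = -966/(19*V) (r(V) = (39/(-57) - 101)/((2*V)) = (39*(-1/57) - 101)*(1/(2*V)) = (-13/19 - 101)*(1/(2*V)) = -966/(19*V))
38477/m(211, 82) + 36001/r(47) = 38477/(18 + 82) + 36001/((-966/19/47)) = 38477/100 + 36001/((-966/19*1/47)) = 38477*(1/100) + 36001/(-966/893) = 38477/100 + 36001*(-893/966) = 38477/100 - 4592699/138 = -226980037/6900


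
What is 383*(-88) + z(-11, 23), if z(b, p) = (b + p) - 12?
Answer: -33704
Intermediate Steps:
z(b, p) = -12 + b + p
383*(-88) + z(-11, 23) = 383*(-88) + (-12 - 11 + 23) = -33704 + 0 = -33704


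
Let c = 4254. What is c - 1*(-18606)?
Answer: 22860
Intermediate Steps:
c - 1*(-18606) = 4254 - 1*(-18606) = 4254 + 18606 = 22860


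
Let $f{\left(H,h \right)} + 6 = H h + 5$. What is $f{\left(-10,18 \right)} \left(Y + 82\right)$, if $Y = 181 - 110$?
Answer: $-27693$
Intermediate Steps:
$f{\left(H,h \right)} = -1 + H h$ ($f{\left(H,h \right)} = -6 + \left(H h + 5\right) = -6 + \left(5 + H h\right) = -1 + H h$)
$Y = 71$
$f{\left(-10,18 \right)} \left(Y + 82\right) = \left(-1 - 180\right) \left(71 + 82\right) = \left(-1 - 180\right) 153 = \left(-181\right) 153 = -27693$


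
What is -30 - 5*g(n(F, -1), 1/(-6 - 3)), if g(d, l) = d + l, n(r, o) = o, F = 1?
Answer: -220/9 ≈ -24.444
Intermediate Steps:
-30 - 5*g(n(F, -1), 1/(-6 - 3)) = -30 - 5*(-1 + 1/(-6 - 3)) = -30 - 5*(-1 + 1/(-9)) = -30 - 5*(-1 - 1/9) = -30 - 5*(-10/9) = -30 + 50/9 = -220/9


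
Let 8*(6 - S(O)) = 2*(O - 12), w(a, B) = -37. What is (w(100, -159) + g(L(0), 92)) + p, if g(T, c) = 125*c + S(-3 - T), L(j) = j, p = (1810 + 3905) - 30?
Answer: 68631/4 ≈ 17158.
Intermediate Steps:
p = 5685 (p = 5715 - 30 = 5685)
S(O) = 9 - O/4 (S(O) = 6 - (O - 12)/4 = 6 - (-12 + O)/4 = 6 - (-24 + 2*O)/8 = 6 + (3 - O/4) = 9 - O/4)
g(T, c) = 39/4 + 125*c + T/4 (g(T, c) = 125*c + (9 - (-3 - T)/4) = 125*c + (9 + (¾ + T/4)) = 125*c + (39/4 + T/4) = 39/4 + 125*c + T/4)
(w(100, -159) + g(L(0), 92)) + p = (-37 + (39/4 + 125*92 + (¼)*0)) + 5685 = (-37 + (39/4 + 11500 + 0)) + 5685 = (-37 + 46039/4) + 5685 = 45891/4 + 5685 = 68631/4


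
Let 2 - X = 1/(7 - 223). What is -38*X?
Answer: -8227/108 ≈ -76.176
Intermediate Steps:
X = 433/216 (X = 2 - 1/(7 - 223) = 2 - 1/(-216) = 2 - 1*(-1/216) = 2 + 1/216 = 433/216 ≈ 2.0046)
-38*X = -38*433/216 = -8227/108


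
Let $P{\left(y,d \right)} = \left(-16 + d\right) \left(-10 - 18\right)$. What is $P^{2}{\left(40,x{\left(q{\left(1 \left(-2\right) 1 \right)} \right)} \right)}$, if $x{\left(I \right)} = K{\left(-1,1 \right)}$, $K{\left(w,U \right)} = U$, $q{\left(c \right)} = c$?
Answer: $176400$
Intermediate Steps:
$x{\left(I \right)} = 1$
$P{\left(y,d \right)} = 448 - 28 d$ ($P{\left(y,d \right)} = \left(-16 + d\right) \left(-28\right) = 448 - 28 d$)
$P^{2}{\left(40,x{\left(q{\left(1 \left(-2\right) 1 \right)} \right)} \right)} = \left(448 - 28\right)^{2} = 420^{2} = 176400$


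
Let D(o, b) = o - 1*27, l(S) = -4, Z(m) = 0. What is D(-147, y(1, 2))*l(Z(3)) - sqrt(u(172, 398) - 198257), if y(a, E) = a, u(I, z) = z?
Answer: 696 - I*sqrt(197859) ≈ 696.0 - 444.81*I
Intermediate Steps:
D(o, b) = -27 + o (D(o, b) = o - 27 = -27 + o)
D(-147, y(1, 2))*l(Z(3)) - sqrt(u(172, 398) - 198257) = (-27 - 147)*(-4) - sqrt(398 - 198257) = -174*(-4) - sqrt(-197859) = 696 - I*sqrt(197859)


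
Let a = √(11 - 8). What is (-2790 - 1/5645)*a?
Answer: -15749551*√3/5645 ≈ -4832.4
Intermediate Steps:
a = √3 ≈ 1.7320
(-2790 - 1/5645)*a = (-2790 - 1/5645)*√3 = -15749551*√3/5645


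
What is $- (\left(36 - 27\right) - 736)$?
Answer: $727$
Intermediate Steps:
$- (\left(36 - 27\right) - 736) = - (9 - 736) = \left(-1\right) \left(-727\right) = 727$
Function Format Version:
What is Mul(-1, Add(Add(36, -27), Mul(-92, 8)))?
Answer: 727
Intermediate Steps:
Mul(-1, Add(Add(36, -27), Mul(-92, 8))) = Mul(-1, Add(9, -736)) = Mul(-1, -727) = 727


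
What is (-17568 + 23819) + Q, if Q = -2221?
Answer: 4030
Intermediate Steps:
(-17568 + 23819) + Q = (-17568 + 23819) - 2221 = 6251 - 2221 = 4030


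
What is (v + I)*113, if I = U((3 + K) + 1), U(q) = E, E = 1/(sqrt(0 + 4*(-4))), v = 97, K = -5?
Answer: 10961 - 113*I/4 ≈ 10961.0 - 28.25*I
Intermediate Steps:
E = -I/4 (E = 1/(sqrt(0 - 16)) = 1/(sqrt(-16)) = 1/(4*I) = -I/4 ≈ -0.25*I)
U(q) = -I/4
I = -I/4 ≈ -0.25*I
(v + I)*113 = (97 - I/4)*113 = 10961 - 113*I/4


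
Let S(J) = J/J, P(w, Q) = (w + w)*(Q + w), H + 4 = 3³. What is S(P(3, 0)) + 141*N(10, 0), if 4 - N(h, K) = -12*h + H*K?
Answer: 17485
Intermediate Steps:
H = 23 (H = -4 + 3³ = -4 + 27 = 23)
P(w, Q) = 2*w*(Q + w) (P(w, Q) = (2*w)*(Q + w) = 2*w*(Q + w))
S(J) = 1
N(h, K) = 4 - 23*K + 12*h (N(h, K) = 4 - (-12*h + 23*K) = 4 + (-23*K + 12*h) = 4 - 23*K + 12*h)
S(P(3, 0)) + 141*N(10, 0) = 1 + 141*(4 - 23*0 + 12*10) = 1 + 141*(4 + 0 + 120) = 1 + 141*124 = 1 + 17484 = 17485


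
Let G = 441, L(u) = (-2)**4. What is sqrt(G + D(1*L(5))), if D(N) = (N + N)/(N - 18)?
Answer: 5*sqrt(17) ≈ 20.616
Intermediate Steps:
L(u) = 16
D(N) = 2*N/(-18 + N) (D(N) = (2*N)/(-18 + N) = 2*N/(-18 + N))
sqrt(G + D(1*L(5))) = sqrt(441 + 2*(1*16)/(-18 + 1*16)) = sqrt(441 + 2*16/(-18 + 16)) = sqrt(441 + 2*16/(-2)) = sqrt(441 + 2*16*(-1/2)) = sqrt(441 - 16) = sqrt(425) = 5*sqrt(17)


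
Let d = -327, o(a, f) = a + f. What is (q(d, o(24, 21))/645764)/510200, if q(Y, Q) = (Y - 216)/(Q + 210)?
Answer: -181/28004847388000 ≈ -6.4632e-12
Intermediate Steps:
q(Y, Q) = (-216 + Y)/(210 + Q)
(q(d, o(24, 21))/645764)/510200 = (((-216 - 327)/(210 + (24 + 21)))/645764)/510200 = ((-543/(210 + 45))*(1/645764))*(1/510200) = ((-543/255)*(1/645764))*(1/510200) = (((1/255)*(-543))*(1/645764))*(1/510200) = -181/85*1/645764*(1/510200) = -181/54889940*1/510200 = -181/28004847388000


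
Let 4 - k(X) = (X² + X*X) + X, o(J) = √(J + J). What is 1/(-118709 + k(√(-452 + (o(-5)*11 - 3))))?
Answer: -1/(117795 + √(-455 + 11*I*√10) + 22*I*√10) ≈ -8.4893e-6 + 6.5521e-9*I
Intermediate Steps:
o(J) = √2*√J (o(J) = √(2*J) = √2*√J)
k(X) = 4 - X - 2*X² (k(X) = 4 - ((X² + X*X) + X) = 4 - ((X² + X²) + X) = 4 - (2*X² + X) = 4 - (X + 2*X²) = 4 + (-X - 2*X²) = 4 - X - 2*X²)
1/(-118709 + k(√(-452 + (o(-5)*11 - 3)))) = 1/(-118709 + (4 - √(-452 + ((√2*√(-5))*11 - 3)) - (-910 + 2*(√2*√(-5))*11))) = 1/(-118709 + (4 - √(-452 + ((√2*(I*√5))*11 - 3)) - (-910 + 2*(√2*(I*√5))*11))) = 1/(-118709 + (4 - √(-452 + ((I*√10)*11 - 3)) - (-910 + 2*(I*√10)*11))) = 1/(-118709 + (4 - √(-452 + (11*I*√10 - 3)) - (-910 + 22*I*√10))) = 1/(-118709 + (4 - √(-452 + (-3 + 11*I*√10)) - (-910 + 22*I*√10))) = 1/(-118709 + (4 - √(-455 + 11*I*√10) - (-910 + 22*I*√10))) = 1/(-118709 + (4 - √(-455 + 11*I*√10) - 2*(-455 + 11*I*√10))) = 1/(-118709 + (4 - √(-455 + 11*I*√10) + (910 - 22*I*√10))) = 1/(-118709 + (914 - √(-455 + 11*I*√10) - 22*I*√10)) = 1/(-117795 - √(-455 + 11*I*√10) - 22*I*√10)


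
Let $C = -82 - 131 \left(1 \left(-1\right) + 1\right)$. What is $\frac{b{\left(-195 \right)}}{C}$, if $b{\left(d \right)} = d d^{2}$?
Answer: $\frac{7414875}{82} \approx 90425.0$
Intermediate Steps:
$b{\left(d \right)} = d^{3}$
$C = -82$ ($C = -82 - 131 \left(-1 + 1\right) = -82 - 0 = -82 + 0 = -82$)
$\frac{b{\left(-195 \right)}}{C} = \frac{\left(-195\right)^{3}}{-82} = \left(-7414875\right) \left(- \frac{1}{82}\right) = \frac{7414875}{82}$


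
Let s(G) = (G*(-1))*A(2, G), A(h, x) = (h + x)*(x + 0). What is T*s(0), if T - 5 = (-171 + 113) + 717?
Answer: 0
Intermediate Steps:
T = 664 (T = 5 + ((-171 + 113) + 717) = 5 + (-58 + 717) = 5 + 659 = 664)
A(h, x) = x*(h + x) (A(h, x) = (h + x)*x = x*(h + x))
s(G) = -G**2*(2 + G) (s(G) = (G*(-1))*(G*(2 + G)) = (-G)*(G*(2 + G)) = -G**2*(2 + G))
T*s(0) = 664*(0**2*(-2 - 1*0)) = 664*(0*(-2 + 0)) = 664*(0*(-2)) = 664*0 = 0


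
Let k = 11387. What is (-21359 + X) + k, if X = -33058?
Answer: -43030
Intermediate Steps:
(-21359 + X) + k = (-21359 - 33058) + 11387 = -54417 + 11387 = -43030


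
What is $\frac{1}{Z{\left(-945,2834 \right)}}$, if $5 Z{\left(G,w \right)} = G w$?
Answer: $- \frac{1}{535626} \approx -1.867 \cdot 10^{-6}$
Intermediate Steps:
$Z{\left(G,w \right)} = \frac{G w}{5}$
$\frac{1}{Z{\left(-945,2834 \right)}} = \frac{1}{\frac{1}{5} \left(-945\right) 2834} = \frac{1}{-535626} = - \frac{1}{535626}$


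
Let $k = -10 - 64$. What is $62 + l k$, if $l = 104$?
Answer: $-7634$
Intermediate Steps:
$k = -74$
$62 + l k = 62 + 104 \left(-74\right) = 62 - 7696 = -7634$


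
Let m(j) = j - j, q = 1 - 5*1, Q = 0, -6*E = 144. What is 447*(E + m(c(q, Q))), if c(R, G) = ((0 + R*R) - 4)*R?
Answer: -10728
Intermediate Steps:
E = -24 (E = -⅙*144 = -24)
q = -4 (q = 1 - 5 = -4)
c(R, G) = R*(-4 + R²) (c(R, G) = ((0 + R²) - 4)*R = (R² - 4)*R = (-4 + R²)*R = R*(-4 + R²))
m(j) = 0
447*(E + m(c(q, Q))) = 447*(-24 + 0) = 447*(-24) = -10728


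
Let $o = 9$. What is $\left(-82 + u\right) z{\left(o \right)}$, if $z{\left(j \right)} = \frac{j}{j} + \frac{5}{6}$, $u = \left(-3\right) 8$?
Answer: $- \frac{583}{3} \approx -194.33$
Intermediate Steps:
$u = -24$
$z{\left(j \right)} = \frac{11}{6}$ ($z{\left(j \right)} = 1 + 5 \cdot \frac{1}{6} = 1 + \frac{5}{6} = \frac{11}{6}$)
$\left(-82 + u\right) z{\left(o \right)} = \left(-82 - 24\right) \frac{11}{6} = \left(-106\right) \frac{11}{6} = - \frac{583}{3}$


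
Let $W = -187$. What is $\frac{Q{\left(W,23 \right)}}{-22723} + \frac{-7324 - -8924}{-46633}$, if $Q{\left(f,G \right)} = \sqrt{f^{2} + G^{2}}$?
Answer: $- \frac{1600}{46633} - \frac{\sqrt{35498}}{22723} \approx -0.042602$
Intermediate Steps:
$Q{\left(f,G \right)} = \sqrt{G^{2} + f^{2}}$
$\frac{Q{\left(W,23 \right)}}{-22723} + \frac{-7324 - -8924}{-46633} = \frac{\sqrt{23^{2} + \left(-187\right)^{2}}}{-22723} + \frac{-7324 - -8924}{-46633} = \sqrt{529 + 34969} \left(- \frac{1}{22723}\right) + \left(-7324 + 8924\right) \left(- \frac{1}{46633}\right) = \sqrt{35498} \left(- \frac{1}{22723}\right) + 1600 \left(- \frac{1}{46633}\right) = - \frac{\sqrt{35498}}{22723} - \frac{1600}{46633} = - \frac{1600}{46633} - \frac{\sqrt{35498}}{22723}$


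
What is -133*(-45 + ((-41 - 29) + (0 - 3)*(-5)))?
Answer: 13300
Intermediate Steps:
-133*(-45 + ((-41 - 29) + (0 - 3)*(-5))) = -133*(-45 + (-70 - 3*(-5))) = -133*(-45 + (-70 + 15)) = -133*(-45 - 55) = -133*(-100) = 13300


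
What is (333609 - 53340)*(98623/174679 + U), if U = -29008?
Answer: -1420120166778621/174679 ≈ -8.1299e+9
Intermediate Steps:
(333609 - 53340)*(98623/174679 + U) = (333609 - 53340)*(98623/174679 - 29008) = 280269*(98623*(1/174679) - 29008) = 280269*(98623/174679 - 29008) = 280269*(-5066989809/174679) = -1420120166778621/174679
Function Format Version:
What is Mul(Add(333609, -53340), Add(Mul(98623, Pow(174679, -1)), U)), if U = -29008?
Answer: Rational(-1420120166778621, 174679) ≈ -8.1299e+9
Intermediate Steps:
Mul(Add(333609, -53340), Add(Mul(98623, Pow(174679, -1)), U)) = Mul(Add(333609, -53340), Add(Mul(98623, Pow(174679, -1)), -29008)) = Mul(280269, Add(Mul(98623, Rational(1, 174679)), -29008)) = Mul(280269, Add(Rational(98623, 174679), -29008)) = Mul(280269, Rational(-5066989809, 174679)) = Rational(-1420120166778621, 174679)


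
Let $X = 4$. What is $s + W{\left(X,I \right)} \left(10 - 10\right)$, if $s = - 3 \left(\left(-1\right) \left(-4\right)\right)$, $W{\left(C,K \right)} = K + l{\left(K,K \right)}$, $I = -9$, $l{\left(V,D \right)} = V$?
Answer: $-12$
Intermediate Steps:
$W{\left(C,K \right)} = 2 K$ ($W{\left(C,K \right)} = K + K = 2 K$)
$s = -12$ ($s = \left(-3\right) 4 = -12$)
$s + W{\left(X,I \right)} \left(10 - 10\right) = -12 + 2 \left(-9\right) \left(10 - 10\right) = -12 - 0 = -12 + 0 = -12$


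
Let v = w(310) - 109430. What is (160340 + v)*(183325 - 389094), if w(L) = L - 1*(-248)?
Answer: -10590518892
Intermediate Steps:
w(L) = 248 + L (w(L) = L + 248 = 248 + L)
v = -108872 (v = (248 + 310) - 109430 = 558 - 109430 = -108872)
(160340 + v)*(183325 - 389094) = (160340 - 108872)*(183325 - 389094) = 51468*(-205769) = -10590518892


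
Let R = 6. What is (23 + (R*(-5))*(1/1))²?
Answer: 49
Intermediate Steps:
(23 + (R*(-5))*(1/1))² = (23 + (6*(-5))*(1/1))² = (23 - 30)² = (-7)² = 49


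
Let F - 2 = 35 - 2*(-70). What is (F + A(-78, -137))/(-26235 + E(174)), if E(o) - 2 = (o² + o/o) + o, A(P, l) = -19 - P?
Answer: 118/2109 ≈ 0.055951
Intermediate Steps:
E(o) = 3 + o + o² (E(o) = 2 + ((o² + o/o) + o) = 2 + ((o² + 1) + o) = 2 + ((1 + o²) + o) = 2 + (1 + o + o²) = 3 + o + o²)
F = 177 (F = 2 + (35 - 2*(-70)) = 2 + (35 + 140) = 2 + 175 = 177)
(F + A(-78, -137))/(-26235 + E(174)) = (177 + (-19 - 1*(-78)))/(-26235 + (3 + 174 + 174²)) = (177 + (-19 + 78))/(-26235 + (3 + 174 + 30276)) = (177 + 59)/(-26235 + 30453) = 236/4218 = 236*(1/4218) = 118/2109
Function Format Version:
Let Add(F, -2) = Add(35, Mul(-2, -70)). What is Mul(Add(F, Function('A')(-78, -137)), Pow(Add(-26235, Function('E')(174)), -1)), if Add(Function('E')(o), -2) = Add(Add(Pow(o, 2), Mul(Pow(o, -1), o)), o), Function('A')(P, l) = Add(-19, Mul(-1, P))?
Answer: Rational(118, 2109) ≈ 0.055951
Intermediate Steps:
Function('E')(o) = Add(3, o, Pow(o, 2)) (Function('E')(o) = Add(2, Add(Add(Pow(o, 2), Mul(Pow(o, -1), o)), o)) = Add(2, Add(Add(Pow(o, 2), 1), o)) = Add(2, Add(Add(1, Pow(o, 2)), o)) = Add(2, Add(1, o, Pow(o, 2))) = Add(3, o, Pow(o, 2)))
F = 177 (F = Add(2, Add(35, Mul(-2, -70))) = Add(2, Add(35, 140)) = Add(2, 175) = 177)
Mul(Add(F, Function('A')(-78, -137)), Pow(Add(-26235, Function('E')(174)), -1)) = Mul(Add(177, Add(-19, Mul(-1, -78))), Pow(Add(-26235, Add(3, 174, Pow(174, 2))), -1)) = Mul(Add(177, Add(-19, 78)), Pow(Add(-26235, Add(3, 174, 30276)), -1)) = Mul(Add(177, 59), Pow(Add(-26235, 30453), -1)) = Mul(236, Pow(4218, -1)) = Mul(236, Rational(1, 4218)) = Rational(118, 2109)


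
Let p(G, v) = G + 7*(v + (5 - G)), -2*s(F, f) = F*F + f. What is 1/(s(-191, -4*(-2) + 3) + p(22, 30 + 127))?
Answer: -1/17244 ≈ -5.7991e-5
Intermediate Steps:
s(F, f) = -f/2 - F²/2 (s(F, f) = -(F*F + f)/2 = -(F² + f)/2 = -(f + F²)/2 = -f/2 - F²/2)
p(G, v) = 35 - 6*G + 7*v (p(G, v) = G + 7*(5 + v - G) = G + (35 - 7*G + 7*v) = 35 - 6*G + 7*v)
1/(s(-191, -4*(-2) + 3) + p(22, 30 + 127)) = 1/((-(-4*(-2) + 3)/2 - ½*(-191)²) + (35 - 6*22 + 7*(30 + 127))) = 1/((-(8 + 3)/2 - ½*36481) + (35 - 132 + 7*157)) = 1/((-½*11 - 36481/2) + (35 - 132 + 1099)) = 1/((-11/2 - 36481/2) + 1002) = 1/(-18246 + 1002) = 1/(-17244) = -1/17244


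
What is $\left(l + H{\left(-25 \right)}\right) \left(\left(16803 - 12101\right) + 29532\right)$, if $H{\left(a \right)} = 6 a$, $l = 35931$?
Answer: $1224926754$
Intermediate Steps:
$\left(l + H{\left(-25 \right)}\right) \left(\left(16803 - 12101\right) + 29532\right) = \left(35931 + 6 \left(-25\right)\right) \left(\left(16803 - 12101\right) + 29532\right) = \left(35931 - 150\right) \left(\left(16803 - 12101\right) + 29532\right) = 35781 \left(4702 + 29532\right) = 35781 \cdot 34234 = 1224926754$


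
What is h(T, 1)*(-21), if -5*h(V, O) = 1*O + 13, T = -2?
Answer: 294/5 ≈ 58.800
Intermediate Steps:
h(V, O) = -13/5 - O/5 (h(V, O) = -(1*O + 13)/5 = -(O + 13)/5 = -(13 + O)/5 = -13/5 - O/5)
h(T, 1)*(-21) = (-13/5 - ⅕*1)*(-21) = (-13/5 - ⅕)*(-21) = -14/5*(-21) = 294/5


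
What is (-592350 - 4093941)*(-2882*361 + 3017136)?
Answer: -9263550753594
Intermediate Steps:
(-592350 - 4093941)*(-2882*361 + 3017136) = -4686291*(-1040402 + 3017136) = -4686291*1976734 = -9263550753594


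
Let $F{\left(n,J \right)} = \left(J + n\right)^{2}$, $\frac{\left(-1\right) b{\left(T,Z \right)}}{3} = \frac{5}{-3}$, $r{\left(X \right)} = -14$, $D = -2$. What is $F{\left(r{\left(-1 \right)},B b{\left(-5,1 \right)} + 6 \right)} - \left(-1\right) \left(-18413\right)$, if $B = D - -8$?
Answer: $-17929$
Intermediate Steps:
$b{\left(T,Z \right)} = 5$ ($b{\left(T,Z \right)} = - 3 \frac{5}{-3} = - 3 \cdot 5 \left(- \frac{1}{3}\right) = \left(-3\right) \left(- \frac{5}{3}\right) = 5$)
$B = 6$ ($B = -2 - -8 = -2 + 8 = 6$)
$F{\left(r{\left(-1 \right)},B b{\left(-5,1 \right)} + 6 \right)} - \left(-1\right) \left(-18413\right) = \left(\left(6 \cdot 5 + 6\right) - 14\right)^{2} - \left(-1\right) \left(-18413\right) = \left(\left(30 + 6\right) - 14\right)^{2} - 18413 = \left(36 - 14\right)^{2} - 18413 = 22^{2} - 18413 = 484 - 18413 = -17929$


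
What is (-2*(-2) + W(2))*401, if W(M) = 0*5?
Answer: 1604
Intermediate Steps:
W(M) = 0
(-2*(-2) + W(2))*401 = (-2*(-2) + 0)*401 = (4 + 0)*401 = 4*401 = 1604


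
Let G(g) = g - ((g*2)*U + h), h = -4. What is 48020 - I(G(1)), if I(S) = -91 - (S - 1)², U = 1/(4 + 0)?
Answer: 192493/4 ≈ 48123.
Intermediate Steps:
U = ¼ (U = 1/4 = ¼ ≈ 0.25000)
G(g) = 4 + g/2 (G(g) = g - ((g*2)*(¼) - 4) = g - ((2*g)*(¼) - 4) = g - (g/2 - 4) = g - (-4 + g/2) = g + (4 - g/2) = 4 + g/2)
I(S) = -91 - (-1 + S)²
48020 - I(G(1)) = 48020 - (-91 - (-1 + (4 + (½)*1))²) = 48020 - (-91 - (-1 + (4 + ½))²) = 48020 - (-91 - (-1 + 9/2)²) = 48020 - (-91 - (7/2)²) = 48020 - (-91 - 1*49/4) = 48020 - (-91 - 49/4) = 48020 - 1*(-413/4) = 48020 + 413/4 = 192493/4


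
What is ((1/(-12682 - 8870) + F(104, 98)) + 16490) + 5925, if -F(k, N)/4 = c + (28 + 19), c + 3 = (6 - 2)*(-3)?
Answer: 480329423/21552 ≈ 22287.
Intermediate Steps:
c = -15 (c = -3 + (6 - 2)*(-3) = -3 + 4*(-3) = -3 - 12 = -15)
F(k, N) = -128 (F(k, N) = -4*(-15 + (28 + 19)) = -4*(-15 + 47) = -4*32 = -128)
((1/(-12682 - 8870) + F(104, 98)) + 16490) + 5925 = ((1/(-12682 - 8870) - 128) + 16490) + 5925 = ((1/(-21552) - 128) + 16490) + 5925 = ((-1/21552 - 128) + 16490) + 5925 = (-2758657/21552 + 16490) + 5925 = 352633823/21552 + 5925 = 480329423/21552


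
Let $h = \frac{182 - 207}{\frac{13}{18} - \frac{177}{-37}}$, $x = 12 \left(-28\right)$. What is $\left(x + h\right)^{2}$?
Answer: $\frac{1559406532644}{13446889} \approx 1.1597 \cdot 10^{5}$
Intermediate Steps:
$x = -336$
$h = - \frac{16650}{3667}$ ($h = \frac{182 - 207}{13 \cdot \frac{1}{18} - - \frac{177}{37}} = - \frac{25}{\frac{13}{18} + \frac{177}{37}} = - \frac{25}{\frac{3667}{666}} = \left(-25\right) \frac{666}{3667} = - \frac{16650}{3667} \approx -4.5405$)
$\left(x + h\right)^{2} = \left(-336 - \frac{16650}{3667}\right)^{2} = \left(- \frac{1248762}{3667}\right)^{2} = \frac{1559406532644}{13446889}$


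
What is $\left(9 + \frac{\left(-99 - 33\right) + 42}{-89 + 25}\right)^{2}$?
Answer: $\frac{110889}{1024} \approx 108.29$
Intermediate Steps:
$\left(9 + \frac{\left(-99 - 33\right) + 42}{-89 + 25}\right)^{2} = \left(9 + \frac{\left(-99 - 33\right) + 42}{-64}\right)^{2} = \left(9 + \left(-132 + 42\right) \left(- \frac{1}{64}\right)\right)^{2} = \left(9 - - \frac{45}{32}\right)^{2} = \left(9 + \frac{45}{32}\right)^{2} = \left(\frac{333}{32}\right)^{2} = \frac{110889}{1024}$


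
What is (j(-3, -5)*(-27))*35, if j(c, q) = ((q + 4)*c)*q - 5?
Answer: 18900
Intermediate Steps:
j(c, q) = -5 + c*q*(4 + q) (j(c, q) = ((4 + q)*c)*q - 5 = (c*(4 + q))*q - 5 = c*q*(4 + q) - 5 = -5 + c*q*(4 + q))
(j(-3, -5)*(-27))*35 = ((-5 - 3*(-5)² + 4*(-3)*(-5))*(-27))*35 = ((-5 - 3*25 + 60)*(-27))*35 = ((-5 - 75 + 60)*(-27))*35 = -20*(-27)*35 = 540*35 = 18900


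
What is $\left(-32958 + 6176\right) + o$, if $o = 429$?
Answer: $-26353$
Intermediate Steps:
$\left(-32958 + 6176\right) + o = \left(-32958 + 6176\right) + 429 = -26782 + 429 = -26353$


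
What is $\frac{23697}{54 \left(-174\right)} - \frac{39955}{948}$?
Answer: $- \frac{921023}{20619} \approx -44.669$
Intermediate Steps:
$\frac{23697}{54 \left(-174\right)} - \frac{39955}{948} = \frac{23697}{-9396} - \frac{39955}{948} = 23697 \left(- \frac{1}{9396}\right) - \frac{39955}{948} = - \frac{2633}{1044} - \frac{39955}{948} = - \frac{921023}{20619}$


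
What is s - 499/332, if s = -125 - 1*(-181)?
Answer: 18093/332 ≈ 54.497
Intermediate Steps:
s = 56 (s = -125 + 181 = 56)
s - 499/332 = 56 - 499/332 = 18093/332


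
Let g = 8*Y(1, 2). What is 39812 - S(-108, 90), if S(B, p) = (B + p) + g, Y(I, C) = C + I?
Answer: 39806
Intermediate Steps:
g = 24 (g = 8*(2 + 1) = 8*3 = 24)
S(B, p) = 24 + B + p (S(B, p) = (B + p) + 24 = 24 + B + p)
39812 - S(-108, 90) = 39812 - (24 - 108 + 90) = 39812 - 1*6 = 39812 - 6 = 39806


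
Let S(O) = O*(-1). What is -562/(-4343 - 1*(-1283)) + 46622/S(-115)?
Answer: 2854559/7038 ≈ 405.59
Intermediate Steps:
S(O) = -O
-562/(-4343 - 1*(-1283)) + 46622/S(-115) = -562/(-4343 - 1*(-1283)) + 46622/((-1*(-115))) = -562/(-4343 + 1283) + 46622/115 = -562/(-3060) + 46622*(1/115) = -562*(-1/3060) + 46622/115 = 281/1530 + 46622/115 = 2854559/7038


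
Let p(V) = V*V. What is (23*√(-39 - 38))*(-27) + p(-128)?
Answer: 16384 - 621*I*√77 ≈ 16384.0 - 5449.3*I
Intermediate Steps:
p(V) = V²
(23*√(-39 - 38))*(-27) + p(-128) = (23*√(-39 - 38))*(-27) + (-128)² = (23*√(-77))*(-27) + 16384 = (23*(I*√77))*(-27) + 16384 = (23*I*√77)*(-27) + 16384 = -621*I*√77 + 16384 = 16384 - 621*I*√77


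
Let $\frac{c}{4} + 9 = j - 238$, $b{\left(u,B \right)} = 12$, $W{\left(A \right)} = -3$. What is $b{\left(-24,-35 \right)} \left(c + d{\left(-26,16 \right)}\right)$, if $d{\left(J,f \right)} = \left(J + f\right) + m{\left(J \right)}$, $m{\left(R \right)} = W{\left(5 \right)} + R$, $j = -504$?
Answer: $-36516$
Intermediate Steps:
$m{\left(R \right)} = -3 + R$
$d{\left(J,f \right)} = -3 + f + 2 J$ ($d{\left(J,f \right)} = \left(J + f\right) + \left(-3 + J\right) = -3 + f + 2 J$)
$c = -3004$ ($c = -36 + 4 \left(-504 - 238\right) = -36 + 4 \left(-742\right) = -36 - 2968 = -3004$)
$b{\left(-24,-35 \right)} \left(c + d{\left(-26,16 \right)}\right) = 12 \left(-3004 + \left(-3 + 16 + 2 \left(-26\right)\right)\right) = 12 \left(-3004 - 39\right) = 12 \left(-3043\right) = -36516$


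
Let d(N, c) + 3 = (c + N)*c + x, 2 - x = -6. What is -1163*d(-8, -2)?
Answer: -29075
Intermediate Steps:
x = 8 (x = 2 - 1*(-6) = 2 + 6 = 8)
d(N, c) = 5 + c*(N + c) (d(N, c) = -3 + ((c + N)*c + 8) = -3 + ((N + c)*c + 8) = -3 + (c*(N + c) + 8) = -3 + (8 + c*(N + c)) = 5 + c*(N + c))
-1163*d(-8, -2) = -1163*(5 + (-2)² - 8*(-2)) = -1163*(5 + 4 + 16) = -1163*25 = -29075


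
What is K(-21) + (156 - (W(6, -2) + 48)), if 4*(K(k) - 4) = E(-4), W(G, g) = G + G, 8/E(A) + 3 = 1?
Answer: 99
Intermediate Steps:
E(A) = -4 (E(A) = 8/(-3 + 1) = 8/(-2) = 8*(-½) = -4)
W(G, g) = 2*G
K(k) = 3 (K(k) = 4 + (¼)*(-4) = 4 - 1 = 3)
K(-21) + (156 - (W(6, -2) + 48)) = 3 + (156 - (2*6 + 48)) = 3 + (156 - (12 + 48)) = 3 + (156 - 1*60) = 3 + (156 - 60) = 3 + 96 = 99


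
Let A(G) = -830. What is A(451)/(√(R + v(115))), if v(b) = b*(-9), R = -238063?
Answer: 415*I*√239098/119549 ≈ 1.6974*I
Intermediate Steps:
v(b) = -9*b
A(451)/(√(R + v(115))) = -830/√(-238063 - 9*115) = -830/√(-238063 - 1035) = -830*(-I*√239098/239098) = -(-415)*I*√239098/119549 = 415*I*√239098/119549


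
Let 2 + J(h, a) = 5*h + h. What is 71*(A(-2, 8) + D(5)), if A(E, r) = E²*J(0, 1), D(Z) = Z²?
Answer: 1207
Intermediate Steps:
J(h, a) = -2 + 6*h (J(h, a) = -2 + (5*h + h) = -2 + 6*h)
A(E, r) = -2*E² (A(E, r) = E²*(-2 + 6*0) = E²*(-2 + 0) = E²*(-2) = -2*E²)
71*(A(-2, 8) + D(5)) = 71*(-2*(-2)² + 5²) = 71*(-2*4 + 25) = 71*(-8 + 25) = 71*17 = 1207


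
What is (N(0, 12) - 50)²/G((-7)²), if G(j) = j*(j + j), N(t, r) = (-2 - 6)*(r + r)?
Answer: 29282/2401 ≈ 12.196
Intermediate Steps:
N(t, r) = -16*r
G(j) = 2*j² (G(j) = j*(2*j) = 2*j²)
(N(0, 12) - 50)²/G((-7)²) = (-16*12 - 50)²/((2*((-7)²)²)) = (-192 - 50)²/((2*49²)) = (-242)²/((2*2401)) = 58564/4802 = 58564*(1/4802) = 29282/2401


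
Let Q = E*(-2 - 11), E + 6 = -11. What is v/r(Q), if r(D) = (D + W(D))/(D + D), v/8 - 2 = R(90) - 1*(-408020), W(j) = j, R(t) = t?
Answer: 3264896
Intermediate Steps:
E = -17 (E = -6 - 11 = -17)
Q = 221 (Q = -17*(-2 - 11) = -17*(-13) = 221)
v = 3264896 (v = 16 + 8*(90 - 1*(-408020)) = 16 + 8*(90 + 408020) = 16 + 8*408110 = 16 + 3264880 = 3264896)
r(D) = 1 (r(D) = (D + D)/(D + D) = (2*D)/((2*D)) = (2*D)*(1/(2*D)) = 1)
v/r(Q) = 3264896/1 = 3264896*1 = 3264896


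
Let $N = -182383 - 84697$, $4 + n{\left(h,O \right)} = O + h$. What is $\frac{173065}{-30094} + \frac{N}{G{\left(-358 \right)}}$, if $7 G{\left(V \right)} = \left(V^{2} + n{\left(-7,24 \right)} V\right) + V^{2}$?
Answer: $- \frac{49909249725}{3786938678} \approx -13.179$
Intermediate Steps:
$n{\left(h,O \right)} = -4 + O + h$ ($n{\left(h,O \right)} = -4 + \left(O + h\right) = -4 + O + h$)
$N = -267080$ ($N = -182383 - 84697 = -267080$)
$G{\left(V \right)} = \frac{2 V^{2}}{7} + \frac{13 V}{7}$ ($G{\left(V \right)} = \frac{\left(V^{2} + \left(-4 + 24 - 7\right) V\right) + V^{2}}{7} = \frac{\left(V^{2} + 13 V\right) + V^{2}}{7} = \frac{2 V^{2} + 13 V}{7} = \frac{2 V^{2}}{7} + \frac{13 V}{7}$)
$\frac{173065}{-30094} + \frac{N}{G{\left(-358 \right)}} = \frac{173065}{-30094} - \frac{267080}{\frac{1}{7} \left(-358\right) \left(13 + 2 \left(-358\right)\right)} = 173065 \left(- \frac{1}{30094}\right) - \frac{267080}{\frac{1}{7} \left(-358\right) \left(13 - 716\right)} = - \frac{173065}{30094} - \frac{267080}{\frac{1}{7} \left(-358\right) \left(-703\right)} = - \frac{173065}{30094} - \frac{267080}{\frac{251674}{7}} = - \frac{173065}{30094} - \frac{934780}{125837} = - \frac{49909249725}{3786938678}$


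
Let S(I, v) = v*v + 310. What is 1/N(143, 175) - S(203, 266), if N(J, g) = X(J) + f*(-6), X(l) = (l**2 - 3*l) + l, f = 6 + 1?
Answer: -1429918985/20121 ≈ -71066.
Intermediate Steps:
f = 7
X(l) = l**2 - 2*l
N(J, g) = -42 + J*(-2 + J) (N(J, g) = J*(-2 + J) + 7*(-6) = J*(-2 + J) - 42 = -42 + J*(-2 + J))
S(I, v) = 310 + v**2 (S(I, v) = v**2 + 310 = 310 + v**2)
1/N(143, 175) - S(203, 266) = 1/(-42 + 143*(-2 + 143)) - (310 + 266**2) = 1/(-42 + 143*141) - (310 + 70756) = 1/(-42 + 20163) - 1*71066 = 1/20121 - 71066 = -1429918985/20121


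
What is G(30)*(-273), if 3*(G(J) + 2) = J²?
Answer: -81354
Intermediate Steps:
G(J) = -2 + J²/3
G(30)*(-273) = (-2 + (⅓)*30²)*(-273) = (-2 + (⅓)*900)*(-273) = (-2 + 300)*(-273) = 298*(-273) = -81354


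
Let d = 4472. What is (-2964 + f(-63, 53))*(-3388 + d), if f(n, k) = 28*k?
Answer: -1604320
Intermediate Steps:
(-2964 + f(-63, 53))*(-3388 + d) = (-2964 + 28*53)*(-3388 + 4472) = (-2964 + 1484)*1084 = -1480*1084 = -1604320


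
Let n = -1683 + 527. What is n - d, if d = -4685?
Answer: 3529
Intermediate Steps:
n = -1156
n - d = -1156 - 1*(-4685) = -1156 + 4685 = 3529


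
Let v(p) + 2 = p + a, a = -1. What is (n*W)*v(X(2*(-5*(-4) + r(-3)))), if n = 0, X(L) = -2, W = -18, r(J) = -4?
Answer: 0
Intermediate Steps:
v(p) = -3 + p (v(p) = -2 + (p - 1) = -2 + (-1 + p) = -3 + p)
(n*W)*v(X(2*(-5*(-4) + r(-3)))) = (0*(-18))*(-3 - 2) = 0*(-5) = 0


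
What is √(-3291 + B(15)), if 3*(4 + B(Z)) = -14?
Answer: I*√29697/3 ≈ 57.443*I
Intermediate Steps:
B(Z) = -26/3 (B(Z) = -4 + (⅓)*(-14) = -4 - 14/3 = -26/3)
√(-3291 + B(15)) = √(-3291 - 26/3) = √(-9899/3) = I*√29697/3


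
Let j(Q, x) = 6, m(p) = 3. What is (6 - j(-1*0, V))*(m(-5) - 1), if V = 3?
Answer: 0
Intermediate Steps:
(6 - j(-1*0, V))*(m(-5) - 1) = (6 - 1*6)*(3 - 1) = (6 - 6)*2 = 0*2 = 0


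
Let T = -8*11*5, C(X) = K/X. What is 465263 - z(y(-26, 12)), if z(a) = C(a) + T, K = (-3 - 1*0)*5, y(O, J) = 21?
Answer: 3259926/7 ≈ 4.6570e+5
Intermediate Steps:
K = -15 (K = (-3 + 0)*5 = -3*5 = -15)
C(X) = -15/X
T = -440 (T = -88*5 = -440)
z(a) = -440 - 15/a (z(a) = -15/a - 440 = -440 - 15/a)
465263 - z(y(-26, 12)) = 465263 - (-440 - 15/21) = 465263 - (-440 - 15*1/21) = 465263 - (-440 - 5/7) = 465263 - 1*(-3085/7) = 465263 + 3085/7 = 3259926/7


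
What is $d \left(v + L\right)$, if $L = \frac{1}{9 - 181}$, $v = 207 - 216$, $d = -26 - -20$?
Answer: $\frac{4647}{86} \approx 54.035$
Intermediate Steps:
$d = -6$ ($d = -26 + 20 = -6$)
$v = -9$
$L = - \frac{1}{172}$ ($L = \frac{1}{-172} = - \frac{1}{172} \approx -0.005814$)
$d \left(v + L\right) = - 6 \left(-9 - \frac{1}{172}\right) = \left(-6\right) \left(- \frac{1549}{172}\right) = \frac{4647}{86}$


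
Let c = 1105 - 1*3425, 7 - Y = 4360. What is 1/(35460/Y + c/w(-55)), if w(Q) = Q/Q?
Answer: -1451/3378140 ≈ -0.00042953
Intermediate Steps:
Y = -4353 (Y = 7 - 1*4360 = 7 - 4360 = -4353)
w(Q) = 1
c = -2320 (c = 1105 - 3425 = -2320)
1/(35460/Y + c/w(-55)) = 1/(35460/(-4353) - 2320/1) = 1/(35460*(-1/4353) - 2320*1) = 1/(-11820/1451 - 2320) = 1/(-3378140/1451) = -1451/3378140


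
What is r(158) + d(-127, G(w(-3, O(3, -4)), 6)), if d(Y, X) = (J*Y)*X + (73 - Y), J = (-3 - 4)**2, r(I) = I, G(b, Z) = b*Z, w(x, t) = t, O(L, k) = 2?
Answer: -74318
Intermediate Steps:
G(b, Z) = Z*b
J = 49 (J = (-7)**2 = 49)
d(Y, X) = 73 - Y + 49*X*Y (d(Y, X) = (49*Y)*X + (73 - Y) = 49*X*Y + (73 - Y) = 73 - Y + 49*X*Y)
r(158) + d(-127, G(w(-3, O(3, -4)), 6)) = 158 + (73 - 1*(-127) + 49*(6*2)*(-127)) = 158 + (73 + 127 + 49*12*(-127)) = 158 + (73 + 127 - 74676) = 158 - 74476 = -74318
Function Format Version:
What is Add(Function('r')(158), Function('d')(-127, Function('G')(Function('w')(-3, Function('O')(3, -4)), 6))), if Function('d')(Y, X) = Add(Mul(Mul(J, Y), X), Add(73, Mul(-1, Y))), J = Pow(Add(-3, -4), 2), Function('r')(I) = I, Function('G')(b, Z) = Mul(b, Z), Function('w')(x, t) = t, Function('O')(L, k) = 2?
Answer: -74318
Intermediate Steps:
Function('G')(b, Z) = Mul(Z, b)
J = 49 (J = Pow(-7, 2) = 49)
Function('d')(Y, X) = Add(73, Mul(-1, Y), Mul(49, X, Y)) (Function('d')(Y, X) = Add(Mul(Mul(49, Y), X), Add(73, Mul(-1, Y))) = Add(Mul(49, X, Y), Add(73, Mul(-1, Y))) = Add(73, Mul(-1, Y), Mul(49, X, Y)))
Add(Function('r')(158), Function('d')(-127, Function('G')(Function('w')(-3, Function('O')(3, -4)), 6))) = Add(158, Add(73, Mul(-1, -127), Mul(49, Mul(6, 2), -127))) = Add(158, Add(73, 127, Mul(49, 12, -127))) = Add(158, Add(73, 127, -74676)) = Add(158, -74476) = -74318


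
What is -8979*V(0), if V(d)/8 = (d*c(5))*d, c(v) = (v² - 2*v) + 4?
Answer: 0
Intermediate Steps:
c(v) = 4 + v² - 2*v
V(d) = 152*d² (V(d) = 8*((d*(4 + 5² - 2*5))*d) = 8*((d*(4 + 25 - 10))*d) = 8*((d*19)*d) = 8*((19*d)*d) = 8*(19*d²) = 152*d²)
-8979*V(0) = -1364808*0² = -1364808*0 = -8979*0 = 0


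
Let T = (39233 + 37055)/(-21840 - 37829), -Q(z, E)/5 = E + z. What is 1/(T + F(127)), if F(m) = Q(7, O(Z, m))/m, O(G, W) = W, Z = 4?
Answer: -7577963/49666806 ≈ -0.15258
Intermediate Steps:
Q(z, E) = -5*E - 5*z (Q(z, E) = -5*(E + z) = -5*E - 5*z)
F(m) = (-35 - 5*m)/m (F(m) = (-5*m - 5*7)/m = (-5*m - 35)/m = (-35 - 5*m)/m)
T = -76288/59669 (T = 76288/(-59669) = 76288*(-1/59669) = -76288/59669 ≈ -1.2785)
1/(T + F(127)) = 1/(-76288/59669 + (-5 - 35/127)) = 1/(-76288/59669 - 670/127) = 1/(-49666806/7577963) = -7577963/49666806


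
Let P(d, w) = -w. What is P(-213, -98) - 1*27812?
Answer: -27714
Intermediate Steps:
P(-213, -98) - 1*27812 = -1*(-98) - 1*27812 = 98 - 27812 = -27714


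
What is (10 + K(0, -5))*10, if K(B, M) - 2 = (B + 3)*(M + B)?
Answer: -30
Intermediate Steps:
K(B, M) = 2 + (3 + B)*(B + M) (K(B, M) = 2 + (B + 3)*(M + B) = 2 + (3 + B)*(B + M))
(10 + K(0, -5))*10 = (10 + (2 + 0² + 3*0 + 3*(-5) + 0*(-5)))*10 = (10 + (2 + 0 + 0 - 15 + 0))*10 = (10 - 13)*10 = -3*10 = -30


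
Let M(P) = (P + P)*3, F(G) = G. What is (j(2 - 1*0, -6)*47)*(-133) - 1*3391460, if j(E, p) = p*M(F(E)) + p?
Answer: -2903882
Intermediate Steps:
M(P) = 6*P (M(P) = (2*P)*3 = 6*P)
j(E, p) = p + 6*E*p (j(E, p) = p*(6*E) + p = 6*E*p + p = p + 6*E*p)
(j(2 - 1*0, -6)*47)*(-133) - 1*3391460 = (-6*(1 + 6*(2 - 1*0))*47)*(-133) - 1*3391460 = (-6*(1 + 6*(2 + 0))*47)*(-133) - 3391460 = (-6*(1 + 6*2)*47)*(-133) - 3391460 = (-6*(1 + 12)*47)*(-133) - 3391460 = (-6*13*47)*(-133) - 3391460 = -78*47*(-133) - 3391460 = -3666*(-133) - 3391460 = 487578 - 3391460 = -2903882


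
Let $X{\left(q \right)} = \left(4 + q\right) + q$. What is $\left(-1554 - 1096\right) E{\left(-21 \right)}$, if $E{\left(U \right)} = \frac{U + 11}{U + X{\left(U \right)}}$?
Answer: $- \frac{26500}{59} \approx -449.15$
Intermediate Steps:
$X{\left(q \right)} = 4 + 2 q$
$E{\left(U \right)} = \frac{11 + U}{4 + 3 U}$ ($E{\left(U \right)} = \frac{U + 11}{U + \left(4 + 2 U\right)} = \frac{11 + U}{4 + 3 U}$)
$\left(-1554 - 1096\right) E{\left(-21 \right)} = \left(-1554 - 1096\right) \frac{11 - 21}{4 + 3 \left(-21\right)} = - 2650 \frac{1}{4 - 63} \left(-10\right) = - 2650 \frac{1}{-59} \left(-10\right) = - 2650 \left(\left(- \frac{1}{59}\right) \left(-10\right)\right) = \left(-2650\right) \frac{10}{59} = - \frac{26500}{59}$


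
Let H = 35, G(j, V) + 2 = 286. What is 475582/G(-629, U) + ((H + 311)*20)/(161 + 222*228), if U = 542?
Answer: 12075296247/7210334 ≈ 1674.7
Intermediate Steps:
G(j, V) = 284 (G(j, V) = -2 + 286 = 284)
475582/G(-629, U) + ((H + 311)*20)/(161 + 222*228) = 475582/284 + ((35 + 311)*20)/(161 + 222*228) = 475582*(1/284) + (346*20)/(161 + 50616) = 237791/142 + 6920/50777 = 12075296247/7210334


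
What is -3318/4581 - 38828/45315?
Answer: -36469582/23065335 ≈ -1.5811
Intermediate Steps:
-3318/4581 - 38828/45315 = -3318*1/4581 - 38828*1/45315 = -1106/1527 - 38828/45315 = -36469582/23065335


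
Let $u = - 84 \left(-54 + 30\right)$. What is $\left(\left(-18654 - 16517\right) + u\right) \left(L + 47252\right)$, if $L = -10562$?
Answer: $-1216456950$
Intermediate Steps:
$u = 2016$ ($u = \left(-84\right) \left(-24\right) = 2016$)
$\left(\left(-18654 - 16517\right) + u\right) \left(L + 47252\right) = \left(\left(-18654 - 16517\right) + 2016\right) \left(-10562 + 47252\right) = \left(-35171 + 2016\right) 36690 = \left(-33155\right) 36690 = -1216456950$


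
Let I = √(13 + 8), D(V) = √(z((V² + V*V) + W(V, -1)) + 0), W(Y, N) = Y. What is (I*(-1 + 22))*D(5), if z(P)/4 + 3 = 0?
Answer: 126*I*√7 ≈ 333.36*I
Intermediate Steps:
z(P) = -12 (z(P) = -12 + 4*0 = -12 + 0 = -12)
D(V) = 2*I*√3 (D(V) = √(-12 + 0) = √(-12) = 2*I*√3)
I = √21 ≈ 4.5826
(I*(-1 + 22))*D(5) = (√21*(-1 + 22))*(2*I*√3) = (√21*21)*(2*I*√3) = (21*√21)*(2*I*√3) = 126*I*√7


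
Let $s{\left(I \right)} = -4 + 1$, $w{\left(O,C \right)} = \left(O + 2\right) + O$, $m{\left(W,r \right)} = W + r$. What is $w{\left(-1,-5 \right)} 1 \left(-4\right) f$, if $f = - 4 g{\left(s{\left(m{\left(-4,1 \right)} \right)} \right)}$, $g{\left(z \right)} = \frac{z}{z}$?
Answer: $0$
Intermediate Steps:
$w{\left(O,C \right)} = 2 + 2 O$ ($w{\left(O,C \right)} = \left(2 + O\right) + O = 2 + 2 O$)
$s{\left(I \right)} = -3$
$g{\left(z \right)} = 1$
$f = -4$ ($f = \left(-4\right) 1 = -4$)
$w{\left(-1,-5 \right)} 1 \left(-4\right) f = \left(2 + 2 \left(-1\right)\right) 1 \left(-4\right) \left(-4\right) = \left(2 - 2\right) 1 \left(-4\right) \left(-4\right) = 0 \cdot 1 \left(-4\right) \left(-4\right) = 0 \left(-4\right) \left(-4\right) = 0 \left(-4\right) = 0$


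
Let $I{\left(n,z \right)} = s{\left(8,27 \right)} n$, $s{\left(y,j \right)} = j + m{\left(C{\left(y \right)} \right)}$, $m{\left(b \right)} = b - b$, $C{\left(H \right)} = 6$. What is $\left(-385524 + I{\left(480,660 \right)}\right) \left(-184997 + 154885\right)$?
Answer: $11218647168$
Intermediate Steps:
$m{\left(b \right)} = 0$
$s{\left(y,j \right)} = j$ ($s{\left(y,j \right)} = j + 0 = j$)
$I{\left(n,z \right)} = 27 n$
$\left(-385524 + I{\left(480,660 \right)}\right) \left(-184997 + 154885\right) = \left(-385524 + 27 \cdot 480\right) \left(-184997 + 154885\right) = \left(-385524 + 12960\right) \left(-30112\right) = \left(-372564\right) \left(-30112\right) = 11218647168$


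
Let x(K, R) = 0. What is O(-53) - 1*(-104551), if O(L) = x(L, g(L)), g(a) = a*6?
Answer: 104551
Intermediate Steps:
g(a) = 6*a
O(L) = 0
O(-53) - 1*(-104551) = 0 - 1*(-104551) = 0 + 104551 = 104551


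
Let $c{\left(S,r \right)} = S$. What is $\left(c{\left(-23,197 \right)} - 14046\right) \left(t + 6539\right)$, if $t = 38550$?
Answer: $-634357141$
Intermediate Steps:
$\left(c{\left(-23,197 \right)} - 14046\right) \left(t + 6539\right) = \left(-23 - 14046\right) \left(38550 + 6539\right) = \left(-14069\right) 45089 = -634357141$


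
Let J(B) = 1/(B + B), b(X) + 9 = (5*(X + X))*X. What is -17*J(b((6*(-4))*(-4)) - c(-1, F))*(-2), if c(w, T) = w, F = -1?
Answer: 17/92152 ≈ 0.00018448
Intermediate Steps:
b(X) = -9 + 10*X² (b(X) = -9 + (5*(X + X))*X = -9 + (5*(2*X))*X = -9 + (10*X)*X = -9 + 10*X²)
J(B) = 1/(2*B)
-17*J(b((6*(-4))*(-4)) - c(-1, F))*(-2) = -17/(2*((-9 + 10*((6*(-4))*(-4))²) - 1*(-1)))*(-2) = -17/(2*((-9 + 10*(-24*(-4))²) + 1))*(-2) = -17/(2*((-9 + 10*96²) + 1))*(-2) = -17/(2*((-9 + 10*9216) + 1))*(-2) = -17/(2*((-9 + 92160) + 1))*(-2) = -17/(2*(92151 + 1))*(-2) = -17/(2*92152)*(-2) = -17*1/184304*(-2) = -17/184304*(-2) = 17/92152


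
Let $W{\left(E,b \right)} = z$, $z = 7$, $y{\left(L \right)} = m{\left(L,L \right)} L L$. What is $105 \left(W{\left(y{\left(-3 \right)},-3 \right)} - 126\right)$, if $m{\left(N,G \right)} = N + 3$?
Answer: $-12495$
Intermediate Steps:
$m{\left(N,G \right)} = 3 + N$
$y{\left(L \right)} = L^{2} \left(3 + L\right)$ ($y{\left(L \right)} = \left(3 + L\right) L L = L \left(3 + L\right) L = L^{2} \left(3 + L\right)$)
$W{\left(E,b \right)} = 7$
$105 \left(W{\left(y{\left(-3 \right)},-3 \right)} - 126\right) = 105 \left(7 - 126\right) = 105 \left(-119\right) = -12495$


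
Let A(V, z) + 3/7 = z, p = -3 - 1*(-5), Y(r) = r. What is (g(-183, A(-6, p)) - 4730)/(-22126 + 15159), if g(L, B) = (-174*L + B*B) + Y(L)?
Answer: -1319642/341383 ≈ -3.8656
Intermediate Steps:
p = 2 (p = -3 + 5 = 2)
A(V, z) = -3/7 + z
g(L, B) = B² - 173*L (g(L, B) = (-174*L + B*B) + L = (-174*L + B²) + L = (B² - 174*L) + L = B² - 173*L)
(g(-183, A(-6, p)) - 4730)/(-22126 + 15159) = (((-3/7 + 2)² - 173*(-183)) - 4730)/(-22126 + 15159) = (((11/7)² + 31659) - 4730)/(-6967) = ((121/49 + 31659) - 4730)*(-1/6967) = (1551412/49 - 4730)*(-1/6967) = (1319642/49)*(-1/6967) = -1319642/341383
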